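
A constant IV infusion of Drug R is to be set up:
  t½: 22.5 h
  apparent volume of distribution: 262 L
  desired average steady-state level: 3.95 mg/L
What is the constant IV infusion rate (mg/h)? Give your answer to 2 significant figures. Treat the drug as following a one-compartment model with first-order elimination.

32 mg/h

k = ln2 / t½ = 0.693147 / 22.5 = 0.03081 h⁻¹
CL = k × Vd = 0.03081 × 262 = 8.072 L/h
At steady state, infusion rate R₀ = Css × CL = 3.95 × 8.072 = 31.88 mg/h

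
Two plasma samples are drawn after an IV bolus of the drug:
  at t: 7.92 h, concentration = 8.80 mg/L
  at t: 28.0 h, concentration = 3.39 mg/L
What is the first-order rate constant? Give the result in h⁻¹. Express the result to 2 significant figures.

k = ln(C₁/C₂) / (t₂ − t₁) = ln(8.80/3.39) / (28.0 − 7.92)
  = 0.9539 / 20.08 = 0.04750 h⁻¹

0.048 h⁻¹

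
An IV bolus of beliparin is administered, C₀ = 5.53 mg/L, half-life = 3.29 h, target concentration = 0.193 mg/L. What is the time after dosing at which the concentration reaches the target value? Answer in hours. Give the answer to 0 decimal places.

k = ln2 / t½ = 0.693147 / 3.29 = 0.2107 h⁻¹
t = ln(C₀ / C) / k = ln(5.530 / 0.193) / 0.2107
  = ln(28.65) / 0.2107 = 3.355 / 0.2107 = 15.92 h

16 h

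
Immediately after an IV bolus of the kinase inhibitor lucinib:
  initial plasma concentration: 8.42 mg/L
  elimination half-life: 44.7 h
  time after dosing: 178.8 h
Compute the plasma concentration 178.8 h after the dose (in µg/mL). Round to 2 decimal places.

k = ln2 / t½ = 0.693147 / 44.7 = 0.01551 h⁻¹
t / t½ = 178.8 / 44.7 = 4 half-lives
C = C₀ × (1/2)^4 = 8.420 × 0.06250 = 0.5263 mg/L
(0.5263 mg/L = 0.5263 µg/mL)

0.53 µg/mL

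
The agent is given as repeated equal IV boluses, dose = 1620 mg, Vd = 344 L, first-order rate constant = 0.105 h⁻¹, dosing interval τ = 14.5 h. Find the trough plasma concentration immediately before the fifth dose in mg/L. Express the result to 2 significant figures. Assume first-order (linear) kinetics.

C₀ per dose = Dose / Vd = 1620 / 344 = 4.709 mg/L
Fraction remaining after one interval: r = e^(−kτ) = e^(−0.1050 × 14.5) = 0.2182
Before dose 5, 4 doses have been given (aged 1τ, 2τ, 3τ, 4τ).
C_trough = C₀ × (r + r² + … + r^4) = C₀ × r(1−r^4)/(1−r)
        = 4.709 × 0.2182 × (1 − 0.002267) / (1 − 0.2182) = 1.311 mg/L

1.3 mg/L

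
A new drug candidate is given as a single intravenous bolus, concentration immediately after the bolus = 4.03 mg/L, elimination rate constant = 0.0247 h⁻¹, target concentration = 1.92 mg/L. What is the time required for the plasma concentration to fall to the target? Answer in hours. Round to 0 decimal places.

30 h

t = ln(C₀ / C) / k = ln(4.030 / 1.92) / 0.02470
  = ln(2.099) / 0.02470 = 0.7415 / 0.02470 = 30.02 h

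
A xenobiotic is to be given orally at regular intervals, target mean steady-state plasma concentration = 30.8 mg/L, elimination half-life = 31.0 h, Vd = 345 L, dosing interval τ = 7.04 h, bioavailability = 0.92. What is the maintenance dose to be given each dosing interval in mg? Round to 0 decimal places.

k = ln2 / t½ = 0.693147 / 31.0 = 0.02236 h⁻¹
CL = k × Vd = 0.02236 × 345 = 7.714 L/h
At steady state, F × (Dose/τ) = Css × CL.
Dose = Css × CL × τ / F = 30.8 × 7.714 × 7.04 / 0.92 = 1818 mg

1818 mg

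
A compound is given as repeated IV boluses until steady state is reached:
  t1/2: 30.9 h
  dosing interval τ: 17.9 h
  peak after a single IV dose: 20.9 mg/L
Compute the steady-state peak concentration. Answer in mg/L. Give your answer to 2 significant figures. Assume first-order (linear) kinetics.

k = ln2 / t½ = 0.693147 / 30.9 = 0.02243 h⁻¹
e^(−kτ) = e^(−0.02243 × 17.9) = 0.6693
Accumulation ratio R = 1 / (1 − e^(−kτ)) = 1 / (1 − 0.6693) = 3.024
Steady-state peak = C₀ × R = 20.9 × 3.024 = 63.20 mg/L

63 mg/L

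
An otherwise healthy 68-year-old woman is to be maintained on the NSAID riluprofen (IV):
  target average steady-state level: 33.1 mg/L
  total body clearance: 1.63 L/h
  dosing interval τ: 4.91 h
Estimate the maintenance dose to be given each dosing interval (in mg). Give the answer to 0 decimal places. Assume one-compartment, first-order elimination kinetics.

At steady state, Dose/τ = Css × CL.
Dose = Css × CL × τ = 33.1 × 1.630 × 4.91 = 264.9 mg

265 mg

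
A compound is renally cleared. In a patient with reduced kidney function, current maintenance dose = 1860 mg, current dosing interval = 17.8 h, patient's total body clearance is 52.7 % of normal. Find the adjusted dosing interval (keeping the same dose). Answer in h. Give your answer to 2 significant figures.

To keep the same average steady-state level, dosing rate must scale with clearance.
CL ratio = 52.7 / 100 = 0.5270
New interval (same dose) = 17.8 / 0.5270 = 33.78 h

34 h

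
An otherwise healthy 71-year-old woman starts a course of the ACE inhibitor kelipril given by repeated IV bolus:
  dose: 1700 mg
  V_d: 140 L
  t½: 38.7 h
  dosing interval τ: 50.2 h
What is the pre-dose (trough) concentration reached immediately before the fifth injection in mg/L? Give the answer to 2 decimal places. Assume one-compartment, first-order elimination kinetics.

8.10 mg/L

C₀ per dose = Dose / Vd = 1700 / 140 = 12.14 mg/L
k = ln2 / t½ = 0.693147 / 38.7 = 0.01791 h⁻¹
Fraction remaining after one interval: r = e^(−kτ) = e^(−0.01791 × 50.2) = 0.4069
Before dose 5, 4 doses have been given (aged 1τ, 2τ, 3τ, 4τ).
C_trough = C₀ × (r + r² + … + r^4) = C₀ × r(1−r^4)/(1−r)
        = 12.14 × 0.4069 × (1 − 0.02741) / (1 − 0.4069) = 8.100 mg/L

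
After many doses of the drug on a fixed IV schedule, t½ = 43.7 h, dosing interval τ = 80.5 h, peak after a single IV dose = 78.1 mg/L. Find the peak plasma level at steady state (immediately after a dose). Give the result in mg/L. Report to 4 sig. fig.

k = ln2 / t½ = 0.693147 / 43.7 = 0.01586 h⁻¹
e^(−kτ) = e^(−0.01586 × 80.5) = 0.2789
Accumulation ratio R = 1 / (1 − e^(−kτ)) = 1 / (1 − 0.2789) = 1.387
Steady-state peak = C₀ × R = 78.1 × 1.387 = 108.3 mg/L

108.3 mg/L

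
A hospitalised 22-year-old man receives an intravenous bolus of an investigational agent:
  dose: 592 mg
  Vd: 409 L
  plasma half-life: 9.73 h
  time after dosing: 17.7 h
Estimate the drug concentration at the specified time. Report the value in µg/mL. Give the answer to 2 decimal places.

0.41 µg/mL

C₀ = Dose / Vd = 592.0 / 409 = 1.447 mg/L
k = ln2 / t½ = 0.693147 / 9.73 = 0.07124 h⁻¹
C = C₀ · e^(−k·t) = 1.447 × e^(−0.07124 × 17.7)
  = 1.447 × 0.2834 = 0.4101 mg/L
(0.4101 mg/L = 0.4101 µg/mL)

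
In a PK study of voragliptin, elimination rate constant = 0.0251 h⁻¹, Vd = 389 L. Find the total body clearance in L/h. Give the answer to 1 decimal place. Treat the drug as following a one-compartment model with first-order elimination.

9.8 L/h

CL = k × Vd = 0.0251 × 389 = 9.764 L/h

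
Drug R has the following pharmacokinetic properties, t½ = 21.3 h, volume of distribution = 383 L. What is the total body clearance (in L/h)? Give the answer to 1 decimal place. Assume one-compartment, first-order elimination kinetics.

12.5 L/h

k = ln2 / t½ = 0.693147 / 21.3 = 0.03254 h⁻¹
CL = k × Vd = 0.03254 × 383 = 12.46 L/h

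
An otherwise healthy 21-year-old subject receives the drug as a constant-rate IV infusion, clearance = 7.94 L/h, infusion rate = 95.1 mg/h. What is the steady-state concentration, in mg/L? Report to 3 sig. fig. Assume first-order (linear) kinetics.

At steady state Css = R₀ / CL = 95.1 / 7.940 = 11.98 mg/L

12.0 mg/L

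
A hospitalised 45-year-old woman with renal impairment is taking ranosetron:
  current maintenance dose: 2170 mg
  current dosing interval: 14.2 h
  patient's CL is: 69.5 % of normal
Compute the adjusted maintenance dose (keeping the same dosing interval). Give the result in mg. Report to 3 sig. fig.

To keep the same average steady-state level, dosing rate must scale with clearance.
CL ratio = 69.5 / 100 = 0.6950
New dose (same interval) = 2170 × 0.6950 = 1508 mg

1510 mg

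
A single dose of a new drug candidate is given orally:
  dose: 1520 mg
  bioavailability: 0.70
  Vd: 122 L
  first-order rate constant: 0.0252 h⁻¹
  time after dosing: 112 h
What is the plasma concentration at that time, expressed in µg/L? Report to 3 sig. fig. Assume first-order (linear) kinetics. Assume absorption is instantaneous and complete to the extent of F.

Amount reaching circulation = F × Dose = 0.70 × 1520 = 1064 mg
C₀ = F·Dose / Vd = 1064 / 122 = 8.721 mg/L
C = C₀ · e^(−k·t) = 8.721 × e^(−0.02520 × 112)
  = 8.721 × 0.05946 = 0.5186 mg/L
Convert: 0.5186 mg/L × 1000 = 518.6 µg/L

519 µg/L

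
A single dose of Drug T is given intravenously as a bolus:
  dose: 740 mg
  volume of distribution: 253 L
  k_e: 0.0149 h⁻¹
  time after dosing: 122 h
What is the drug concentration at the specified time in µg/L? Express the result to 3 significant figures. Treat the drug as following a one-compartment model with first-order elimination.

C₀ = Dose / Vd = 740.0 / 253 = 2.925 mg/L
C = C₀ · e^(−k·t) = 2.925 × e^(−0.01490 × 122)
  = 2.925 × 0.1624 = 0.4750 mg/L
Convert: 0.4750 mg/L × 1000 = 475.0 µg/L

475 µg/L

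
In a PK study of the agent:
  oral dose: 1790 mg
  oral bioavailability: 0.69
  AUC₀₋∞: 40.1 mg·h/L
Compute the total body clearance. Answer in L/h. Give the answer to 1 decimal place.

CL = F·Dose / AUC = 0.69 × 1790 / 40.1 = 30.80 L/h

30.8 L/h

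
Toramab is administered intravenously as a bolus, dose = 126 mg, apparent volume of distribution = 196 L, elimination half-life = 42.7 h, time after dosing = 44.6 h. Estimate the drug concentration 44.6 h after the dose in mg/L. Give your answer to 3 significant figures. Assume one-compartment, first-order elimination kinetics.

C₀ = Dose / Vd = 126.0 / 196 = 0.6429 mg/L
k = ln2 / t½ = 0.693147 / 42.7 = 0.01623 h⁻¹
C = C₀ · e^(−k·t) = 0.6429 × e^(−0.01623 × 44.6)
  = 0.6429 × 0.4849 = 0.3117 mg/L

0.312 mg/L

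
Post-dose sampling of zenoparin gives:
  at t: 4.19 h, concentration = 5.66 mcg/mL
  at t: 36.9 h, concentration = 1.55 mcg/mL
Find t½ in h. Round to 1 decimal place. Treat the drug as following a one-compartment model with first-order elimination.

17.5 h

k = ln(C₁/C₂) / (t₂ − t₁) = ln(5.66/1.55) / (36.9 − 4.19)
  = 1.295 / 32.71 = 0.03959 h⁻¹
t½ = ln2 / k = 0.693147 / 0.03959 = 17.51 h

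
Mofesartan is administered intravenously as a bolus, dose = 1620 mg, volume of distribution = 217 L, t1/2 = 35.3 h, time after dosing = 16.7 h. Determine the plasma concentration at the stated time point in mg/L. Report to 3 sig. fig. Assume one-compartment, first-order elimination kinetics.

5.38 mg/L

C₀ = Dose / Vd = 1620 / 217 = 7.465 mg/L
k = ln2 / t½ = 0.693147 / 35.3 = 0.01964 h⁻¹
C = C₀ · e^(−k·t) = 7.465 × e^(−0.01964 × 16.7)
  = 7.465 × 0.7204 = 5.378 mg/L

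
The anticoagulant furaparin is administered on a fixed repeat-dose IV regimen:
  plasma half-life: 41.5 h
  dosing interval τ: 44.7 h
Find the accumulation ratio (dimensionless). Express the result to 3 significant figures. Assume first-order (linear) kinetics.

1.90

k = ln2 / t½ = 0.693147 / 41.5 = 0.01670 h⁻¹
e^(−kτ) = e^(−0.01670 × 44.7) = 0.4740
Accumulation ratio R = 1 / (1 − e^(−kτ)) = 1 / (1 − 0.4740) = 1.901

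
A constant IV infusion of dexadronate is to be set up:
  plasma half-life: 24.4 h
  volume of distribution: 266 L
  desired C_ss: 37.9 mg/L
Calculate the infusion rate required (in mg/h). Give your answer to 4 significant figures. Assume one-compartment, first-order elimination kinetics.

k = ln2 / t½ = 0.693147 / 24.4 = 0.02841 h⁻¹
CL = k × Vd = 0.02841 × 266 = 7.557 L/h
At steady state, infusion rate R₀ = Css × CL = 37.9 × 7.557 = 286.4 mg/h

286.4 mg/h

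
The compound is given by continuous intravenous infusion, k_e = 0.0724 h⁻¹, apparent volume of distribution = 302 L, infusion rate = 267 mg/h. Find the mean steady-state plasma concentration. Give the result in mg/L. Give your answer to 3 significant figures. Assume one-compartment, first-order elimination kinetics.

CL = k × Vd = 0.07240 × 302 = 21.86 L/h
At steady state Css = R₀ / CL = 267 / 21.86 = 12.21 mg/L

12.2 mg/L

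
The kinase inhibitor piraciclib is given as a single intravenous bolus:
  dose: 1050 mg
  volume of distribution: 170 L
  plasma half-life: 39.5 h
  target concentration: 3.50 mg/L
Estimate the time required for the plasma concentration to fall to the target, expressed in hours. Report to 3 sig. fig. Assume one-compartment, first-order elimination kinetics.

32.4 h

C₀ = Dose / Vd = 1050 / 170 = 6.176 mg/L
k = ln2 / t½ = 0.693147 / 39.5 = 0.01755 h⁻¹
t = ln(C₀ / C) / k = ln(6.176 / 3.50) / 0.01755
  = ln(1.765) / 0.01755 = 0.5682 / 0.01755 = 32.38 h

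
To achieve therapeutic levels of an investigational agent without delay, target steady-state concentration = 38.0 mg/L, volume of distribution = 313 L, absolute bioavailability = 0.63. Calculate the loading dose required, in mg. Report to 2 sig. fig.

19000 mg

LD = Css × Vd / F = 38.0 × 313 / 0.63 = 18880 mg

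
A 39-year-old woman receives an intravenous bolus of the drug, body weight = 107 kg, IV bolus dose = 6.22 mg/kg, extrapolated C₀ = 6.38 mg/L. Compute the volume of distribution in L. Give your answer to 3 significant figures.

Dose = 6.22 × 107 = 665.5 mg
Vd = Dose / C₀ = 665.5 / 6.38 = 104.3 L

104 L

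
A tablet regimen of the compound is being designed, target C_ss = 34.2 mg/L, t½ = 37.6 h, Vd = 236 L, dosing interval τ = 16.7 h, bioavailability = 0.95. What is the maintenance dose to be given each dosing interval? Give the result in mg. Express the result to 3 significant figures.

k = ln2 / t½ = 0.693147 / 37.6 = 0.01843 h⁻¹
CL = k × Vd = 0.01843 × 236 = 4.349 L/h
At steady state, F × (Dose/τ) = Css × CL.
Dose = Css × CL × τ / F = 34.2 × 4.349 × 16.7 / 0.95 = 2615 mg

2620 mg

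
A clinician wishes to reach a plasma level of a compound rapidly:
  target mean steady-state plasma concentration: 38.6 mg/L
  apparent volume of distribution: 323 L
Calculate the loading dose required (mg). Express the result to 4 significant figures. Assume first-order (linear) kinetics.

12470 mg

LD = Css × Vd = 38.6 × 323 = 12470 mg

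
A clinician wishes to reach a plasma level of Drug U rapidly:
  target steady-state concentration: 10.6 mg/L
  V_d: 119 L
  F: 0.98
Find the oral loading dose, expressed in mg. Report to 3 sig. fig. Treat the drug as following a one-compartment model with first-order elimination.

LD = Css × Vd / F = 10.6 × 119 / 0.98 = 1287 mg

1290 mg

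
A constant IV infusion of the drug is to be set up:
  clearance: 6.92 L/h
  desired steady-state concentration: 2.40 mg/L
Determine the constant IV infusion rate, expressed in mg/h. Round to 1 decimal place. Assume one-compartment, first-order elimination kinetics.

At steady state, infusion rate R₀ = Css × CL = 2.40 × 6.920 = 16.61 mg/h

16.6 mg/h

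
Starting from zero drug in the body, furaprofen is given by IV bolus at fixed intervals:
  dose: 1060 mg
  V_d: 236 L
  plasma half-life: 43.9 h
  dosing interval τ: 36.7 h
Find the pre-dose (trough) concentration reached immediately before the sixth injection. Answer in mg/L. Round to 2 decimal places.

C₀ per dose = Dose / Vd = 1060 / 236 = 4.492 mg/L
k = ln2 / t½ = 0.693147 / 43.9 = 0.01579 h⁻¹
Fraction remaining after one interval: r = e^(−kτ) = e^(−0.01579 × 36.7) = 0.5602
Before dose 6, 5 doses have been given (aged 1τ, 2τ, 3τ, 4τ, 5τ).
C_trough = C₀ × (r + r² + … + r^5) = C₀ × r(1−r^5)/(1−r)
        = 4.492 × 0.5602 × (1 − 0.05517) / (1 − 0.5602) = 5.406 mg/L

5.41 mg/L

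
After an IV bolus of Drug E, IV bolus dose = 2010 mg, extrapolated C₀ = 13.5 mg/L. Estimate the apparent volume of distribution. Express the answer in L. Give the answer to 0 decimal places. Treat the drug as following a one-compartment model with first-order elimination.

Vd = Dose / C₀ = 2010 / 13.5 = 148.9 L

149 L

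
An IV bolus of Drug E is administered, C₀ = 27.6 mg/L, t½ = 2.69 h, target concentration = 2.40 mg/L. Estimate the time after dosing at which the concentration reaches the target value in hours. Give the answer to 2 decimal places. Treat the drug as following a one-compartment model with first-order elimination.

9.48 h

k = ln2 / t½ = 0.693147 / 2.69 = 0.2577 h⁻¹
t = ln(C₀ / C) / k = ln(27.60 / 2.40) / 0.2577
  = ln(11.50) / 0.2577 = 2.442 / 0.2577 = 9.476 h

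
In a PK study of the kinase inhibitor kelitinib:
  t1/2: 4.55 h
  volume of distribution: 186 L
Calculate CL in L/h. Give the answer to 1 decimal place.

28.3 L/h

k = ln2 / t½ = 0.693147 / 4.55 = 0.1523 h⁻¹
CL = k × Vd = 0.1523 × 186 = 28.33 L/h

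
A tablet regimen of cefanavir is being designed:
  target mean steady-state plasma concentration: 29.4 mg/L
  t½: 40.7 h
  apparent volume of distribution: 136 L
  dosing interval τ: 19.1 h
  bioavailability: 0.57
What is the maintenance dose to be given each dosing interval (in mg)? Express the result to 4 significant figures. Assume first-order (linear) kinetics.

2282 mg

k = ln2 / t½ = 0.693147 / 40.7 = 0.01703 h⁻¹
CL = k × Vd = 0.01703 × 136 = 2.316 L/h
At steady state, F × (Dose/τ) = Css × CL.
Dose = Css × CL × τ / F = 29.4 × 2.316 × 19.1 / 0.57 = 2282 mg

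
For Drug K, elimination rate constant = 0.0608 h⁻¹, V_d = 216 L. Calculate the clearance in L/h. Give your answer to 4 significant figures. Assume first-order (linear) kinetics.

CL = k × Vd = 0.0608 × 216 = 13.13 L/h

13.13 L/h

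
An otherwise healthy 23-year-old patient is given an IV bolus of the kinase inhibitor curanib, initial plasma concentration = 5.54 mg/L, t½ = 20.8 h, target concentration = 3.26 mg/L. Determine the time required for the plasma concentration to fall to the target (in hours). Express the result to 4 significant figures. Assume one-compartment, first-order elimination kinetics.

15.91 h

k = ln2 / t½ = 0.693147 / 20.8 = 0.03332 h⁻¹
t = ln(C₀ / C) / k = ln(5.540 / 3.26) / 0.03332
  = ln(1.699) / 0.03332 = 0.5300 / 0.03332 = 15.91 h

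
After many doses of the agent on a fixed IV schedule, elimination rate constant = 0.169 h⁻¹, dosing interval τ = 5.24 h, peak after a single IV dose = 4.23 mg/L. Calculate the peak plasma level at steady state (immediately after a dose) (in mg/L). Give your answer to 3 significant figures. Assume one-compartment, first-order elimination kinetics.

e^(−kτ) = e^(−0.1690 × 5.24) = 0.4125
Accumulation ratio R = 1 / (1 − e^(−kτ)) = 1 / (1 − 0.4125) = 1.702
Steady-state peak = C₀ × R = 4.23 × 1.702 = 7.199 mg/L

7.20 mg/L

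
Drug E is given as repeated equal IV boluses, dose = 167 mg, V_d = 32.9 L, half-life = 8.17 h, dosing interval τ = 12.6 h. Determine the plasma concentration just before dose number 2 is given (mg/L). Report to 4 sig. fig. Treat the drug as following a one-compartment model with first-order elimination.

1.743 mg/L

C₀ per dose = Dose / Vd = 167 / 32.9 = 5.076 mg/L
k = ln2 / t½ = 0.693147 / 8.17 = 0.08484 h⁻¹
Fraction remaining after one interval: r = e^(−kτ) = e^(−0.08484 × 12.6) = 0.3434
Before dose 2, 1 dose has been given (aged 1τ).
C_trough = C₀ × r = 5.076 × 0.3434 = 1.743 mg/L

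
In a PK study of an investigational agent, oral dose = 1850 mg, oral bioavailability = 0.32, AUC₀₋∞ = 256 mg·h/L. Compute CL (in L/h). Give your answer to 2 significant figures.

2.3 L/h

CL = F·Dose / AUC = 0.32 × 1850 / 256 = 2.313 L/h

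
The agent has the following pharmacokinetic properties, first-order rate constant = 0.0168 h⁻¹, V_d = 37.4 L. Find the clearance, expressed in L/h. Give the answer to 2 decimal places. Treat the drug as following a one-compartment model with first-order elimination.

CL = k × Vd = 0.0168 × 37.4 = 0.6283 L/h

0.63 L/h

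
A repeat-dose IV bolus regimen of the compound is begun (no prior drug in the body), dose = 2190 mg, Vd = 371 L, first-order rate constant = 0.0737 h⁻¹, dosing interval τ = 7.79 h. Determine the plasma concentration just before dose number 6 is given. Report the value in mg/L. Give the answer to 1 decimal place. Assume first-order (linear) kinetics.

C₀ per dose = Dose / Vd = 2190 / 371 = 5.903 mg/L
Fraction remaining after one interval: r = e^(−kτ) = e^(−0.07370 × 7.79) = 0.5632
Before dose 6, 5 doses have been given (aged 1τ, 2τ, 3τ, 4τ, 5τ).
C_trough = C₀ × (r + r² + … + r^5) = C₀ × r(1−r^5)/(1−r)
        = 5.903 × 0.5632 × (1 − 0.05666) / (1 − 0.5632) = 7.180 mg/L

7.2 mg/L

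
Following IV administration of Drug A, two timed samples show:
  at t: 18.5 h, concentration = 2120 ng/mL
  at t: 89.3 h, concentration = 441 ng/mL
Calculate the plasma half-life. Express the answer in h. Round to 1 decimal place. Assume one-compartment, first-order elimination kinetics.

31.3 h

k = ln(C₁/C₂) / (t₂ − t₁) = ln(2120/441) / (89.3 − 18.5)
  = 1.570 / 70.80 = 0.02218 h⁻¹
t½ = ln2 / k = 0.693147 / 0.02218 = 31.25 h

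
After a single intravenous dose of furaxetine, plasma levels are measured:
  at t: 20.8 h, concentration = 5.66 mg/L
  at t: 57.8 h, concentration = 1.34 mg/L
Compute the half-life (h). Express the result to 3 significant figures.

k = ln(C₁/C₂) / (t₂ − t₁) = ln(5.66/1.34) / (57.8 − 20.8)
  = 1.441 / 37.00 = 0.03895 h⁻¹
t½ = ln2 / k = 0.693147 / 0.03895 = 17.80 h

17.8 h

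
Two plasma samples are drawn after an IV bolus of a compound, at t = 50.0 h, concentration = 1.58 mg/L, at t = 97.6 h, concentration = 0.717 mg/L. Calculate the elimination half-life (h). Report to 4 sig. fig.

k = ln(C₁/C₂) / (t₂ − t₁) = ln(1.58/0.717) / (97.6 − 50.0)
  = 0.7901 / 47.60 = 0.01660 h⁻¹
t½ = ln2 / k = 0.693147 / 0.01660 = 41.76 h

41.76 h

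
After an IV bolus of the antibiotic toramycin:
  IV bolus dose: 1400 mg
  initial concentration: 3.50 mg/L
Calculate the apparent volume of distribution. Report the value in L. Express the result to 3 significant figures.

Vd = Dose / C₀ = 1400 / 3.50 = 400.0 L

400 L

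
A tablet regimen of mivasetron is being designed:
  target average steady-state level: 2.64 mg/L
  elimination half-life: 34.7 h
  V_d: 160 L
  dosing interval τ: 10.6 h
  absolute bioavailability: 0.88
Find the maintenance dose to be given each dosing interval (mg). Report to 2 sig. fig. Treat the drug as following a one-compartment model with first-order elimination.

100 mg

k = ln2 / t½ = 0.693147 / 34.7 = 0.01998 h⁻¹
CL = k × Vd = 0.01998 × 160 = 3.197 L/h
At steady state, F × (Dose/τ) = Css × CL.
Dose = Css × CL × τ / F = 2.64 × 3.197 × 10.6 / 0.88 = 101.7 mg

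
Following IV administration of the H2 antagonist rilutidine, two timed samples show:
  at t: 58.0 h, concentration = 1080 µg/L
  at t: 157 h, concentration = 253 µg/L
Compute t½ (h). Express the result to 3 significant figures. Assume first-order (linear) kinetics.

k = ln(C₁/C₂) / (t₂ − t₁) = ln(1080/253) / (157 − 58.0)
  = 1.451 / 99.00 = 0.01466 h⁻¹
t½ = ln2 / k = 0.693147 / 0.01466 = 47.28 h

47.3 h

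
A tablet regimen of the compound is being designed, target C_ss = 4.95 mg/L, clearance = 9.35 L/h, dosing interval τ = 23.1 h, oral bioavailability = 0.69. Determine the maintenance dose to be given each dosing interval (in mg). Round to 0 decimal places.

At steady state, F × (Dose/τ) = Css × CL.
Dose = Css × CL × τ / F = 4.95 × 9.350 × 23.1 / 0.69 = 1549 mg

1549 mg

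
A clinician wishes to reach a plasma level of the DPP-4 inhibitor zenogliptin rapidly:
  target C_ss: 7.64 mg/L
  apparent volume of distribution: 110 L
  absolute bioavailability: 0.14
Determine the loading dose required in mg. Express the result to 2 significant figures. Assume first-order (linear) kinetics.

6000 mg

LD = Css × Vd / F = 7.64 × 110 / 0.14 = 6003 mg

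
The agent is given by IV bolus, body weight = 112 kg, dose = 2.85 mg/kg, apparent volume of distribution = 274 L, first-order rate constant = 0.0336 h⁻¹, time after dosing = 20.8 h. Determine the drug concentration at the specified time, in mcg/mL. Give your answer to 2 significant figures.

0.58 mcg/mL

Total dose = 2.85 × 112 = 319.2 mg
C₀ = Dose / Vd = 319.2 / 274 = 1.165 mg/L
C = C₀ · e^(−k·t) = 1.165 × e^(−0.03360 × 20.8)
  = 1.165 × 0.4971 = 0.5791 mg/L
(0.5791 mg/L = 0.5791 mcg/mL)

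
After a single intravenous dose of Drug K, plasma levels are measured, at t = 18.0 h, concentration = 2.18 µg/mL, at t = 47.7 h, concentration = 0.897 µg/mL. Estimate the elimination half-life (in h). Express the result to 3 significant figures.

k = ln(C₁/C₂) / (t₂ − t₁) = ln(2.18/0.897) / (47.7 − 18.0)
  = 0.8880 / 29.70 = 0.02990 h⁻¹
t½ = ln2 / k = 0.693147 / 0.02990 = 23.18 h

23.2 h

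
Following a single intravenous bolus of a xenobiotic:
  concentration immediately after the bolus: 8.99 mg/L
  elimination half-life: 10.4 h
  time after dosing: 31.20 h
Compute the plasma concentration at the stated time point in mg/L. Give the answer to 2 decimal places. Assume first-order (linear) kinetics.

1.12 mg/L

k = ln2 / t½ = 0.693147 / 10.4 = 0.06665 h⁻¹
t / t½ = 31.20 / 10.4 = 3 half-lives
C = C₀ × (1/2)^3 = 8.990 × 0.1250 = 1.124 mg/L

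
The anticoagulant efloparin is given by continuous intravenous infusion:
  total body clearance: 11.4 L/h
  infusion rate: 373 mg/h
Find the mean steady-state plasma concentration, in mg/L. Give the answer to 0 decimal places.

At steady state Css = R₀ / CL = 373 / 11.40 = 32.72 mg/L

33 mg/L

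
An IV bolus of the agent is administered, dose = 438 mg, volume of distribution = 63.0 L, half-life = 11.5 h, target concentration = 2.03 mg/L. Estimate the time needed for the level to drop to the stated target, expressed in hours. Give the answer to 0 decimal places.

C₀ = Dose / Vd = 438.0 / 63.0 = 6.952 mg/L
k = ln2 / t½ = 0.693147 / 11.5 = 0.06027 h⁻¹
t = ln(C₀ / C) / k = ln(6.952 / 2.03) / 0.06027
  = ln(3.425) / 0.06027 = 1.231 / 0.06027 = 20.42 h

20 h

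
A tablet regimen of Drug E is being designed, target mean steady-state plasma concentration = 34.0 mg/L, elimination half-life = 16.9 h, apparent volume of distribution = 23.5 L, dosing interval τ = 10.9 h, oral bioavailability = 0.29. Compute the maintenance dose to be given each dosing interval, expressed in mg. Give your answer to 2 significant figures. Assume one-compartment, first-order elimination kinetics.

1200 mg

k = ln2 / t½ = 0.693147 / 16.9 = 0.04101 h⁻¹
CL = k × Vd = 0.04101 × 23.5 = 0.9637 L/h
At steady state, F × (Dose/τ) = Css × CL.
Dose = Css × CL × τ / F = 34.0 × 0.9637 × 10.9 / 0.29 = 1232 mg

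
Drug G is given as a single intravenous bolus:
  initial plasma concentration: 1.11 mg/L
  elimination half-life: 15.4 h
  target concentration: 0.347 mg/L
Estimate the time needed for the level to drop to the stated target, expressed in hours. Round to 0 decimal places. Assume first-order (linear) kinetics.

26 h

k = ln2 / t½ = 0.693147 / 15.4 = 0.04501 h⁻¹
t = ln(C₀ / C) / k = ln(1.110 / 0.347) / 0.04501
  = ln(3.199) / 0.04501 = 1.163 / 0.04501 = 25.84 h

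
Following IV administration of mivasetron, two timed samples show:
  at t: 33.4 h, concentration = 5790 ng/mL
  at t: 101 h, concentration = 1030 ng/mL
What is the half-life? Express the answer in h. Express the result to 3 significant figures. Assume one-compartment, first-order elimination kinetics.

27.1 h

k = ln(C₁/C₂) / (t₂ − t₁) = ln(5790/1030) / (101 − 33.4)
  = 1.727 / 67.60 = 0.02555 h⁻¹
t½ = ln2 / k = 0.693147 / 0.02555 = 27.13 h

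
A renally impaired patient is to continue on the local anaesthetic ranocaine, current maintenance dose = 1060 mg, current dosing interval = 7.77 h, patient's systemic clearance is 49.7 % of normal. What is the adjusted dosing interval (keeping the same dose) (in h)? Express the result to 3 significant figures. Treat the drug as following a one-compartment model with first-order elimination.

To keep the same average steady-state level, dosing rate must scale with clearance.
CL ratio = 49.7 / 100 = 0.4970
New interval (same dose) = 7.77 / 0.4970 = 15.63 h

15.6 h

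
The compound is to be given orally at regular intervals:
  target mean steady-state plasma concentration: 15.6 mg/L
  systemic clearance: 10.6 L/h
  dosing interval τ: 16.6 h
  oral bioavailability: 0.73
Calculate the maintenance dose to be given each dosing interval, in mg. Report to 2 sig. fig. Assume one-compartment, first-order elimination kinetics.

At steady state, F × (Dose/τ) = Css × CL.
Dose = Css × CL × τ / F = 15.6 × 10.60 × 16.6 / 0.73 = 3760 mg

3800 mg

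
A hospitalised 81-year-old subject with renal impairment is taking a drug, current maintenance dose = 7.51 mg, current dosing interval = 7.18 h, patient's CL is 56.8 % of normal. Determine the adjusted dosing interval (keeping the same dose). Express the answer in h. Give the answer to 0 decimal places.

To keep the same average steady-state level, dosing rate must scale with clearance.
CL ratio = 56.8 / 100 = 0.5680
New interval (same dose) = 7.18 / 0.5680 = 12.64 h

13 h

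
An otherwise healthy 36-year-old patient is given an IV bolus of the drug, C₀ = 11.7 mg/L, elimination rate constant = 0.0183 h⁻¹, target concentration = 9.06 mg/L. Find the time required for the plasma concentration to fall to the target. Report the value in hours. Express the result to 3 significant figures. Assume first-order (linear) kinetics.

t = ln(C₀ / C) / k = ln(11.70 / 9.06) / 0.01830
  = ln(1.291) / 0.01830 = 0.2554 / 0.01830 = 13.96 h

14.0 h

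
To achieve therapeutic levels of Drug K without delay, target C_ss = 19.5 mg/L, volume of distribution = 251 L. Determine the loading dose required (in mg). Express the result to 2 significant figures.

LD = Css × Vd = 19.5 × 251 = 4895 mg

4900 mg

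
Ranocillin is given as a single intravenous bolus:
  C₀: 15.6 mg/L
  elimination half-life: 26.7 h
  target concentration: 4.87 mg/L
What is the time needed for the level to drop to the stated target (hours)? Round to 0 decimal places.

45 h

k = ln2 / t½ = 0.693147 / 26.7 = 0.02596 h⁻¹
t = ln(C₀ / C) / k = ln(15.60 / 4.87) / 0.02596
  = ln(3.203) / 0.02596 = 1.164 / 0.02596 = 44.84 h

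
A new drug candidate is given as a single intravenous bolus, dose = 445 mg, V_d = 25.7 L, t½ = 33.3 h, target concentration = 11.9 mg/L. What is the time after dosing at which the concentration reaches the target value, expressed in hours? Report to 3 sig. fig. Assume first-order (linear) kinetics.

C₀ = Dose / Vd = 445.0 / 25.7 = 17.32 mg/L
k = ln2 / t½ = 0.693147 / 33.3 = 0.02082 h⁻¹
t = ln(C₀ / C) / k = ln(17.32 / 11.9) / 0.02082
  = ln(1.455) / 0.02082 = 0.3750 / 0.02082 = 18.01 h

18.0 h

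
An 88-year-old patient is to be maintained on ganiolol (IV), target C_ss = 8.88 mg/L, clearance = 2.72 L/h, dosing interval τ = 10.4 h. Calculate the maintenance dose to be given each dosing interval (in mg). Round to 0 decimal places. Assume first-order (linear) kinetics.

251 mg

At steady state, Dose/τ = Css × CL.
Dose = Css × CL × τ = 8.88 × 2.720 × 10.4 = 251.2 mg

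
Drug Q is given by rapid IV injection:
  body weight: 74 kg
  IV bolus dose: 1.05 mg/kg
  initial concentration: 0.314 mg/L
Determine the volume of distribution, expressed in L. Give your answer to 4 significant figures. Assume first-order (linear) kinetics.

Dose = 1.05 × 74 = 77.70 mg
Vd = Dose / C₀ = 77.70 / 0.314 = 247.5 L

247.5 L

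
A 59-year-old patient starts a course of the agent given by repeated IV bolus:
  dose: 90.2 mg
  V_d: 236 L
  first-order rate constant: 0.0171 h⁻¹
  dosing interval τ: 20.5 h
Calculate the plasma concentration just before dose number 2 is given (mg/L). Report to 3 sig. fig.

C₀ per dose = Dose / Vd = 90.2 / 236 = 0.3822 mg/L
Fraction remaining after one interval: r = e^(−kτ) = e^(−0.01710 × 20.5) = 0.7043
Before dose 2, 1 dose has been given (aged 1τ).
C_trough = C₀ × r = 0.3822 × 0.7043 = 0.2692 mg/L

0.269 mg/L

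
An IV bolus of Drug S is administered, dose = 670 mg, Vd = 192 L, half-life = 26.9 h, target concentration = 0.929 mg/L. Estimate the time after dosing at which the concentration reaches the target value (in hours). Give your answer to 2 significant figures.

C₀ = Dose / Vd = 670.0 / 192 = 3.490 mg/L
k = ln2 / t½ = 0.693147 / 26.9 = 0.02577 h⁻¹
t = ln(C₀ / C) / k = ln(3.490 / 0.929) / 0.02577
  = ln(3.757) / 0.02577 = 1.324 / 0.02577 = 51.38 h

51 h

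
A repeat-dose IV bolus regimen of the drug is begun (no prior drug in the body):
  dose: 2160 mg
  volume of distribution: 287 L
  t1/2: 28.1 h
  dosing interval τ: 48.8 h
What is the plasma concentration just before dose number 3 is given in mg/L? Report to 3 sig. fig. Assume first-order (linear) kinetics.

C₀ per dose = Dose / Vd = 2160 / 287 = 7.526 mg/L
k = ln2 / t½ = 0.693147 / 28.1 = 0.02467 h⁻¹
Fraction remaining after one interval: r = e^(−kτ) = e^(−0.02467 × 48.8) = 0.3000
Before dose 3, 2 doses have been given (aged 1τ, 2τ).
C_trough = C₀ × (r + r²) = 7.526 × (0.3000 + 0.09000) = 2.935 mg/L

2.94 mg/L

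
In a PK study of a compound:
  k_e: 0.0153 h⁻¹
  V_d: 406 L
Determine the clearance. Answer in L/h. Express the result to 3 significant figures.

6.21 L/h

CL = k × Vd = 0.0153 × 406 = 6.212 L/h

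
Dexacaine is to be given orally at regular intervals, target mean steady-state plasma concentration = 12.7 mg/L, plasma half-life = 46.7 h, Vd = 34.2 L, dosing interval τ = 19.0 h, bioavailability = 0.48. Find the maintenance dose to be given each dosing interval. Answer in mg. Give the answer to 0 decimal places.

k = ln2 / t½ = 0.693147 / 46.7 = 0.01484 h⁻¹
CL = k × Vd = 0.01484 × 34.2 = 0.5075 L/h
At steady state, F × (Dose/τ) = Css × CL.
Dose = Css × CL × τ / F = 12.7 × 0.5075 × 19.0 / 0.48 = 255.1 mg

255 mg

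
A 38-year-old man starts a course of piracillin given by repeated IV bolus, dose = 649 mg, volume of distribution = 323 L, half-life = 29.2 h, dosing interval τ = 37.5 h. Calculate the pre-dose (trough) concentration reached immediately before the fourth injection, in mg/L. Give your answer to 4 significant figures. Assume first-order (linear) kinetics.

1.303 mg/L

C₀ per dose = Dose / Vd = 649 / 323 = 2.009 mg/L
k = ln2 / t½ = 0.693147 / 29.2 = 0.02374 h⁻¹
Fraction remaining after one interval: r = e^(−kτ) = e^(−0.02374 × 37.5) = 0.4106
Before dose 4, 3 doses have been given (aged 1τ, 2τ, 3τ).
C_trough = C₀ × (r + r² + … + r^3) = C₀ × r(1−r^3)/(1−r)
        = 2.009 × 0.4106 × (1 − 0.06922) / (1 − 0.4106) = 1.303 mg/L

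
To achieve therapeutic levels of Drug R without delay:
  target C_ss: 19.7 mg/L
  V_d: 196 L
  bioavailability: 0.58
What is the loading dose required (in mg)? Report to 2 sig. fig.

6700 mg

LD = Css × Vd / F = 19.7 × 196 / 0.58 = 6657 mg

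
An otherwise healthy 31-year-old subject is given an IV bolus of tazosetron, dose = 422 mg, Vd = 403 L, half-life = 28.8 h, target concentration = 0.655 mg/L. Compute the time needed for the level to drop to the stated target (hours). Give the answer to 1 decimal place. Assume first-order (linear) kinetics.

19.5 h

C₀ = Dose / Vd = 422.0 / 403 = 1.047 mg/L
k = ln2 / t½ = 0.693147 / 28.8 = 0.02407 h⁻¹
t = ln(C₀ / C) / k = ln(1.047 / 0.655) / 0.02407
  = ln(1.598) / 0.02407 = 0.4688 / 0.02407 = 19.48 h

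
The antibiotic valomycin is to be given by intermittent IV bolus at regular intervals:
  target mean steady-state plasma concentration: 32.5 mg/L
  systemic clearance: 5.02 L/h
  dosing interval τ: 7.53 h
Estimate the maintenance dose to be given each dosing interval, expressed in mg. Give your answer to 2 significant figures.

At steady state, Dose/τ = Css × CL.
Dose = Css × CL × τ = 32.5 × 5.020 × 7.53 = 1229 mg

1200 mg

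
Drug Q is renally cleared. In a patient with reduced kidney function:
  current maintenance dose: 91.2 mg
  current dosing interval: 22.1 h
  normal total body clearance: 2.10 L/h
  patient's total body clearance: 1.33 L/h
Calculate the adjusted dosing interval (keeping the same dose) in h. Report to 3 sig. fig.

To keep the same average steady-state level, dosing rate must scale with clearance.
CL ratio = 1.33 / 2.10 = 0.6333
New interval (same dose) = 22.1 / 0.6333 = 34.90 h

34.9 h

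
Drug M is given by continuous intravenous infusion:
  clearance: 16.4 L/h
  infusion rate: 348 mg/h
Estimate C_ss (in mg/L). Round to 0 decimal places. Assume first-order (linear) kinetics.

At steady state Css = R₀ / CL = 348 / 16.40 = 21.22 mg/L

21 mg/L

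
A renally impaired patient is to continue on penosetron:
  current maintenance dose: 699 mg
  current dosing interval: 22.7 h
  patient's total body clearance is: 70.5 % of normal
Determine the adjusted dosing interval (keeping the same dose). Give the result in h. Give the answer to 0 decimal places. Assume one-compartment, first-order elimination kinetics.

32 h

To keep the same average steady-state level, dosing rate must scale with clearance.
CL ratio = 70.5 / 100 = 0.7050
New interval (same dose) = 22.7 / 0.7050 = 32.20 h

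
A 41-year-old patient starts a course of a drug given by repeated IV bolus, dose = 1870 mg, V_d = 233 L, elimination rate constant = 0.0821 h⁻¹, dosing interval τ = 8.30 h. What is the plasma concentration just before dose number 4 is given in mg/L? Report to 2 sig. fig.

7.2 mg/L

C₀ per dose = Dose / Vd = 1870 / 233 = 8.026 mg/L
Fraction remaining after one interval: r = e^(−kτ) = e^(−0.08210 × 8.30) = 0.5059
Before dose 4, 3 doses have been given (aged 1τ, 2τ, 3τ).
C_trough = C₀ × (r + r² + … + r^3) = C₀ × r(1−r^3)/(1−r)
        = 8.026 × 0.5059 × (1 − 0.1295) / (1 − 0.5059) = 7.153 mg/L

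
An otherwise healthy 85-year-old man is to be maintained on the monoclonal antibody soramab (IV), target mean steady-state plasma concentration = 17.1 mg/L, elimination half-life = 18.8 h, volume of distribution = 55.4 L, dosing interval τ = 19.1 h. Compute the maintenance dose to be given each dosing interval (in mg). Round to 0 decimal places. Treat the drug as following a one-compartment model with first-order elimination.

k = ln2 / t½ = 0.693147 / 18.8 = 0.03687 h⁻¹
CL = k × Vd = 0.03687 × 55.4 = 2.043 L/h
At steady state, Dose/τ = Css × CL.
Dose = Css × CL × τ = 17.1 × 2.043 × 19.1 = 667.3 mg

667 mg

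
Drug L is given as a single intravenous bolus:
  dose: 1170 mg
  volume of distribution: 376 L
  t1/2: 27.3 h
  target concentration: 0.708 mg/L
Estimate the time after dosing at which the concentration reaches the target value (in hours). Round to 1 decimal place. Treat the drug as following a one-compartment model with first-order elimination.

C₀ = Dose / Vd = 1170 / 376 = 3.112 mg/L
k = ln2 / t½ = 0.693147 / 27.3 = 0.02539 h⁻¹
t = ln(C₀ / C) / k = ln(3.112 / 0.708) / 0.02539
  = ln(4.395) / 0.02539 = 1.480 / 0.02539 = 58.29 h

58.3 h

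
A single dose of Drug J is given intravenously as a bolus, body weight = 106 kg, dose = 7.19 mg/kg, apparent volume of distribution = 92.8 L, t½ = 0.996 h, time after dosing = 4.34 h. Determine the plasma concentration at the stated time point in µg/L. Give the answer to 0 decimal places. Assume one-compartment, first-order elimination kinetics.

401 µg/L

Total dose = 7.19 × 106 = 762.1 mg
C₀ = Dose / Vd = 762.1 / 92.8 = 8.212 mg/L
k = ln2 / t½ = 0.693147 / 0.996 = 0.6959 h⁻¹
C = C₀ · e^(−k·t) = 8.212 × e^(−0.6959 × 4.34)
  = 8.212 × 0.04879 = 0.4007 mg/L
Convert: 0.4007 mg/L × 1000 = 400.7 µg/L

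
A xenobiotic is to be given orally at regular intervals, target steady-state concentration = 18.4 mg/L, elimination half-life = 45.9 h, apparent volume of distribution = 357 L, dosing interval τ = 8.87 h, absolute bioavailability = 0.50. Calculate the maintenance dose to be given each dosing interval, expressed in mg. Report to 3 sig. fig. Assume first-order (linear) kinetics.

k = ln2 / t½ = 0.693147 / 45.9 = 0.01510 h⁻¹
CL = k × Vd = 0.01510 × 357 = 5.391 L/h
At steady state, F × (Dose/τ) = Css × CL.
Dose = Css × CL × τ / F = 18.4 × 5.391 × 8.87 / 0.50 = 1760 mg

1760 mg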